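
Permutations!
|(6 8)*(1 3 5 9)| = |(1 3 5 9)(6 8)| = 4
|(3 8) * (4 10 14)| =|(3 8)(4 10 14)| =6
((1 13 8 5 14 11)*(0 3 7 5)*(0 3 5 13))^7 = (0 14 1 5 11)(3 8 13 7) = [14, 5, 2, 8, 4, 11, 6, 3, 13, 9, 10, 0, 12, 7, 1]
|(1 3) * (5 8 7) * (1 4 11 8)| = 7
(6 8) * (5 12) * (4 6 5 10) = (4 6 8 5 12 10) = [0, 1, 2, 3, 6, 12, 8, 7, 5, 9, 4, 11, 10]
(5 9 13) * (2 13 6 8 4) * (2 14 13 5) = [0, 1, 5, 3, 14, 9, 8, 7, 4, 6, 10, 11, 12, 2, 13] = (2 5 9 6 8 4 14 13)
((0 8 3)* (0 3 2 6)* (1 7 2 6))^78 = [0, 1, 2, 3, 4, 5, 6, 7, 8] = (8)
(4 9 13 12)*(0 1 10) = (0 1 10)(4 9 13 12) = [1, 10, 2, 3, 9, 5, 6, 7, 8, 13, 0, 11, 4, 12]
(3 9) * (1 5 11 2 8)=(1 5 11 2 8)(3 9)=[0, 5, 8, 9, 4, 11, 6, 7, 1, 3, 10, 2]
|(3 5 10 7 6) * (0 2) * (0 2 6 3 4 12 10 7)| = 15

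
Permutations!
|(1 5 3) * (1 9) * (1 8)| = |(1 5 3 9 8)| = 5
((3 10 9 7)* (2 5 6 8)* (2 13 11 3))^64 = (2 13 9 6 3)(5 11 7 8 10) = [0, 1, 13, 2, 4, 11, 3, 8, 10, 6, 5, 7, 12, 9]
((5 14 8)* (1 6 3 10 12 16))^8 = [0, 3, 2, 12, 4, 8, 10, 7, 14, 9, 16, 11, 1, 13, 5, 15, 6] = (1 3 12)(5 8 14)(6 10 16)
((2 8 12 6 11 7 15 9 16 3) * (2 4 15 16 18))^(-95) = (2 8 12 6 11 7 16 3 4 15 9 18) = [0, 1, 8, 4, 15, 5, 11, 16, 12, 18, 10, 7, 6, 13, 14, 9, 3, 17, 2]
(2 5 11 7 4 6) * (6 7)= [0, 1, 5, 3, 7, 11, 2, 4, 8, 9, 10, 6]= (2 5 11 6)(4 7)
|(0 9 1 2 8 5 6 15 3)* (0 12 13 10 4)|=|(0 9 1 2 8 5 6 15 3 12 13 10 4)|=13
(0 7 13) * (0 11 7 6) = (0 6)(7 13 11) = [6, 1, 2, 3, 4, 5, 0, 13, 8, 9, 10, 7, 12, 11]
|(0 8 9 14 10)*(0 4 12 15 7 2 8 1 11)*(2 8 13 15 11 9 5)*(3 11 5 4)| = |(0 1 9 14 10 3 11)(2 13 15 7 8 4 12 5)| = 56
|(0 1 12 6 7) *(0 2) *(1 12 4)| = |(0 12 6 7 2)(1 4)| = 10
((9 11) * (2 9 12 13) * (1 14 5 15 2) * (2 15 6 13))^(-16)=[0, 13, 2, 3, 4, 14, 5, 7, 8, 9, 10, 11, 12, 6, 1, 15]=(15)(1 13 6 5 14)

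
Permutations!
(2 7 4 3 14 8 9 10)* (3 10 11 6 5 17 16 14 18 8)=(2 7 4 10)(3 18 8 9 11 6 5 17 16 14)=[0, 1, 7, 18, 10, 17, 5, 4, 9, 11, 2, 6, 12, 13, 3, 15, 14, 16, 8]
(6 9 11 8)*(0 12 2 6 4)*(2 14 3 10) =(0 12 14 3 10 2 6 9 11 8 4) =[12, 1, 6, 10, 0, 5, 9, 7, 4, 11, 2, 8, 14, 13, 3]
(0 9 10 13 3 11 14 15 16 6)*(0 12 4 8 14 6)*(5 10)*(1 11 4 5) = (0 9 1 11 6 12 5 10 13 3 4 8 14 15 16) = [9, 11, 2, 4, 8, 10, 12, 7, 14, 1, 13, 6, 5, 3, 15, 16, 0]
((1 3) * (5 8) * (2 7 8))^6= (2 8)(5 7)= [0, 1, 8, 3, 4, 7, 6, 5, 2]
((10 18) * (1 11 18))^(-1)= (1 10 18 11)= [0, 10, 2, 3, 4, 5, 6, 7, 8, 9, 18, 1, 12, 13, 14, 15, 16, 17, 11]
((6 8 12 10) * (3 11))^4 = (12) = [0, 1, 2, 3, 4, 5, 6, 7, 8, 9, 10, 11, 12]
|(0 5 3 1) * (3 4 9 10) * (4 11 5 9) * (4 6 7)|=|(0 9 10 3 1)(4 6 7)(5 11)|=30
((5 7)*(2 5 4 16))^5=(16)=[0, 1, 2, 3, 4, 5, 6, 7, 8, 9, 10, 11, 12, 13, 14, 15, 16]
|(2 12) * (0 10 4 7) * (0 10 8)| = 6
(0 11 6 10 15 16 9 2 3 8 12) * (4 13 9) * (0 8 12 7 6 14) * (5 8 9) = (0 11 14)(2 3 12 9)(4 13 5 8 7 6 10 15 16) = [11, 1, 3, 12, 13, 8, 10, 6, 7, 2, 15, 14, 9, 5, 0, 16, 4]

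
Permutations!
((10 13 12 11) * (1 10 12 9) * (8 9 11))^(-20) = (1 10 13 11 12 8 9) = [0, 10, 2, 3, 4, 5, 6, 7, 9, 1, 13, 12, 8, 11]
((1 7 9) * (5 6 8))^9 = (9) = [0, 1, 2, 3, 4, 5, 6, 7, 8, 9]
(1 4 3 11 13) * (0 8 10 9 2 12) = [8, 4, 12, 11, 3, 5, 6, 7, 10, 2, 9, 13, 0, 1] = (0 8 10 9 2 12)(1 4 3 11 13)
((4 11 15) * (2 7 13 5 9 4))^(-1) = (2 15 11 4 9 5 13 7) = [0, 1, 15, 3, 9, 13, 6, 2, 8, 5, 10, 4, 12, 7, 14, 11]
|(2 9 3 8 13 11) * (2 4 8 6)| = |(2 9 3 6)(4 8 13 11)| = 4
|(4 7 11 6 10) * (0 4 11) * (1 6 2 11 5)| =12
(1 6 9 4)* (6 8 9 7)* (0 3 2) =[3, 8, 0, 2, 1, 5, 7, 6, 9, 4] =(0 3 2)(1 8 9 4)(6 7)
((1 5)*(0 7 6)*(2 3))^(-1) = (0 6 7)(1 5)(2 3) = [6, 5, 3, 2, 4, 1, 7, 0]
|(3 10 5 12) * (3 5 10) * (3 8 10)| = |(3 8 10)(5 12)| = 6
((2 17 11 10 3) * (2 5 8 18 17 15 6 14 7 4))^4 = (2 7 6)(3 17 5 11 8 10 18)(4 14 15) = [0, 1, 7, 17, 14, 11, 2, 6, 10, 9, 18, 8, 12, 13, 15, 4, 16, 5, 3]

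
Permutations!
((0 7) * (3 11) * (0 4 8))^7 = (0 8 4 7)(3 11) = [8, 1, 2, 11, 7, 5, 6, 0, 4, 9, 10, 3]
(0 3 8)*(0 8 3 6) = (8)(0 6) = [6, 1, 2, 3, 4, 5, 0, 7, 8]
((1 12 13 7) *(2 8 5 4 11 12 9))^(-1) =(1 7 13 12 11 4 5 8 2 9) =[0, 7, 9, 3, 5, 8, 6, 13, 2, 1, 10, 4, 11, 12]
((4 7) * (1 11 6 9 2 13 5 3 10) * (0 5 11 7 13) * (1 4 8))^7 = (0 6 4 5 9 13 3 2 11 10)(1 7 8) = [6, 7, 11, 2, 5, 9, 4, 8, 1, 13, 0, 10, 12, 3]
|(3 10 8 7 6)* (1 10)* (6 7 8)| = 4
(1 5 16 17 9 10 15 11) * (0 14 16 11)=(0 14 16 17 9 10 15)(1 5 11)=[14, 5, 2, 3, 4, 11, 6, 7, 8, 10, 15, 1, 12, 13, 16, 0, 17, 9]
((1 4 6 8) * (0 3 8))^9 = (0 1)(3 4)(6 8) = [1, 0, 2, 4, 3, 5, 8, 7, 6]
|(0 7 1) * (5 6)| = 6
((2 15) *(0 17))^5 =(0 17)(2 15) =[17, 1, 15, 3, 4, 5, 6, 7, 8, 9, 10, 11, 12, 13, 14, 2, 16, 0]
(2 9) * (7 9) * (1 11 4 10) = [0, 11, 7, 3, 10, 5, 6, 9, 8, 2, 1, 4] = (1 11 4 10)(2 7 9)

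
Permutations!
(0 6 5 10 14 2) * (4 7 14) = (0 6 5 10 4 7 14 2) = [6, 1, 0, 3, 7, 10, 5, 14, 8, 9, 4, 11, 12, 13, 2]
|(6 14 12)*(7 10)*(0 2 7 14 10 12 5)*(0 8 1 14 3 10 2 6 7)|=|(0 6 2)(1 14 5 8)(3 10)(7 12)|=12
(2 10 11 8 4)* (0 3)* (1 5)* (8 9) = (0 3)(1 5)(2 10 11 9 8 4) = [3, 5, 10, 0, 2, 1, 6, 7, 4, 8, 11, 9]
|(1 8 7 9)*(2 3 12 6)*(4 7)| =|(1 8 4 7 9)(2 3 12 6)| =20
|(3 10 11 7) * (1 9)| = 4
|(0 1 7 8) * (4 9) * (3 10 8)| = |(0 1 7 3 10 8)(4 9)| = 6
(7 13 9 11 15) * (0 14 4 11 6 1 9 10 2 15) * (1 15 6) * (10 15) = (0 14 4 11)(1 9)(2 6 10)(7 13 15) = [14, 9, 6, 3, 11, 5, 10, 13, 8, 1, 2, 0, 12, 15, 4, 7]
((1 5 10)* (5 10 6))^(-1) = [0, 10, 2, 3, 4, 6, 5, 7, 8, 9, 1] = (1 10)(5 6)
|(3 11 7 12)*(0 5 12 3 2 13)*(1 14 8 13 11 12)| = |(0 5 1 14 8 13)(2 11 7 3 12)| = 30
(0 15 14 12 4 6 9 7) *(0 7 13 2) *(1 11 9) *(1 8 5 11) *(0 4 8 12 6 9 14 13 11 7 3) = [15, 1, 4, 0, 9, 7, 12, 3, 5, 11, 10, 14, 8, 2, 6, 13] = (0 15 13 2 4 9 11 14 6 12 8 5 7 3)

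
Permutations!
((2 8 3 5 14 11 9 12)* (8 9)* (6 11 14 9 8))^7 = (14)(2 8 3 5 9 12)(6 11) = [0, 1, 8, 5, 4, 9, 11, 7, 3, 12, 10, 6, 2, 13, 14]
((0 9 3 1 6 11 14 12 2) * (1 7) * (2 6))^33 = [7, 9, 3, 2, 4, 5, 11, 0, 8, 1, 10, 14, 6, 13, 12] = (0 7)(1 9)(2 3)(6 11 14 12)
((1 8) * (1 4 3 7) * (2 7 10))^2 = (1 4 10 7 8 3 2) = [0, 4, 1, 2, 10, 5, 6, 8, 3, 9, 7]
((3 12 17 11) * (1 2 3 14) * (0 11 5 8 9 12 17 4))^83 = [4, 14, 1, 2, 12, 17, 6, 7, 5, 8, 10, 0, 9, 13, 11, 15, 16, 3] = (0 4 12 9 8 5 17 3 2 1 14 11)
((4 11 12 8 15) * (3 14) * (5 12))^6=(15)=[0, 1, 2, 3, 4, 5, 6, 7, 8, 9, 10, 11, 12, 13, 14, 15]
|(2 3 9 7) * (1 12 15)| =|(1 12 15)(2 3 9 7)| =12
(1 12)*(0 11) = (0 11)(1 12) = [11, 12, 2, 3, 4, 5, 6, 7, 8, 9, 10, 0, 1]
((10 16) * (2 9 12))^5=(2 12 9)(10 16)=[0, 1, 12, 3, 4, 5, 6, 7, 8, 2, 16, 11, 9, 13, 14, 15, 10]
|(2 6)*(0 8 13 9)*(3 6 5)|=4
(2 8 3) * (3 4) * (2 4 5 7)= (2 8 5 7)(3 4)= [0, 1, 8, 4, 3, 7, 6, 2, 5]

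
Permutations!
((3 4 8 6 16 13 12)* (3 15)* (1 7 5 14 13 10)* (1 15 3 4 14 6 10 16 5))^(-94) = (16)(3 13)(4 10)(8 15)(12 14) = [0, 1, 2, 13, 10, 5, 6, 7, 15, 9, 4, 11, 14, 3, 12, 8, 16]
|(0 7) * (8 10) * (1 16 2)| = 6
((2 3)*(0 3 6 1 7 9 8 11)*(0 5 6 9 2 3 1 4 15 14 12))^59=(0 5 1 6 7 4 2 15 9 14 8 12 11)=[5, 6, 15, 3, 2, 1, 7, 4, 12, 14, 10, 0, 11, 13, 8, 9]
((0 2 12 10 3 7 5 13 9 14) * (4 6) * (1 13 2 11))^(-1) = (0 14 9 13 1 11)(2 5 7 3 10 12)(4 6) = [14, 11, 5, 10, 6, 7, 4, 3, 8, 13, 12, 0, 2, 1, 9]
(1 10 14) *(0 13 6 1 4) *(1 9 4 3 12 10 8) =(0 13 6 9 4)(1 8)(3 12 10 14) =[13, 8, 2, 12, 0, 5, 9, 7, 1, 4, 14, 11, 10, 6, 3]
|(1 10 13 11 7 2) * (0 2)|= |(0 2 1 10 13 11 7)|= 7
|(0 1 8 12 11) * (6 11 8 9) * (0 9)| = 6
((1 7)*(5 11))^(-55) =(1 7)(5 11) =[0, 7, 2, 3, 4, 11, 6, 1, 8, 9, 10, 5]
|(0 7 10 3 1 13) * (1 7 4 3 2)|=8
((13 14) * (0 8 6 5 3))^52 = (14)(0 6 3 8 5) = [6, 1, 2, 8, 4, 0, 3, 7, 5, 9, 10, 11, 12, 13, 14]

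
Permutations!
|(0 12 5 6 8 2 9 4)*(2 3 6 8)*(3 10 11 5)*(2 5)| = 11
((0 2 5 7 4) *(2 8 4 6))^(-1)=(0 4 8)(2 6 7 5)=[4, 1, 6, 3, 8, 2, 7, 5, 0]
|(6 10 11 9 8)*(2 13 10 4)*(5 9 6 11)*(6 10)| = 20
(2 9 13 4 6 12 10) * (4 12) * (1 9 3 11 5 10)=(1 9 13 12)(2 3 11 5 10)(4 6)=[0, 9, 3, 11, 6, 10, 4, 7, 8, 13, 2, 5, 1, 12]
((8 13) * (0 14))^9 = [14, 1, 2, 3, 4, 5, 6, 7, 13, 9, 10, 11, 12, 8, 0] = (0 14)(8 13)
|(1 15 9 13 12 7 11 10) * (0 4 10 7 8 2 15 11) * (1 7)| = |(0 4 10 7)(1 11)(2 15 9 13 12 8)| = 12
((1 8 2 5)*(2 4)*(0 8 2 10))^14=(0 4)(1 5 2)(8 10)=[4, 5, 1, 3, 0, 2, 6, 7, 10, 9, 8]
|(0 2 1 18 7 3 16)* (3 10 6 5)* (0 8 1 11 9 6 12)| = |(0 2 11 9 6 5 3 16 8 1 18 7 10 12)| = 14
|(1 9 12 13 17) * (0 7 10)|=15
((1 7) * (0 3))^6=(7)=[0, 1, 2, 3, 4, 5, 6, 7]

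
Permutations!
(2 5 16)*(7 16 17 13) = (2 5 17 13 7 16) = [0, 1, 5, 3, 4, 17, 6, 16, 8, 9, 10, 11, 12, 7, 14, 15, 2, 13]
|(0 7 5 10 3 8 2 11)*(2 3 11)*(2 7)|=|(0 2 7 5 10 11)(3 8)|=6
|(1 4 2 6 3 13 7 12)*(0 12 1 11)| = |(0 12 11)(1 4 2 6 3 13 7)| = 21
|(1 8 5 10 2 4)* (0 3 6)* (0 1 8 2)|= |(0 3 6 1 2 4 8 5 10)|= 9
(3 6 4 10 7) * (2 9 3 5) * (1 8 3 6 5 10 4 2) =(1 8 3 5)(2 9 6)(7 10) =[0, 8, 9, 5, 4, 1, 2, 10, 3, 6, 7]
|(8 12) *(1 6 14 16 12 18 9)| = 8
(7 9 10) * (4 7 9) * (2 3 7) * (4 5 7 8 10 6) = (2 3 8 10 9 6 4)(5 7) = [0, 1, 3, 8, 2, 7, 4, 5, 10, 6, 9]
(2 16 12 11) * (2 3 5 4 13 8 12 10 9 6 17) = (2 16 10 9 6 17)(3 5 4 13 8 12 11) = [0, 1, 16, 5, 13, 4, 17, 7, 12, 6, 9, 3, 11, 8, 14, 15, 10, 2]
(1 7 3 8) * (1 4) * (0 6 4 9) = [6, 7, 2, 8, 1, 5, 4, 3, 9, 0] = (0 6 4 1 7 3 8 9)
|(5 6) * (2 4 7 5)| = 5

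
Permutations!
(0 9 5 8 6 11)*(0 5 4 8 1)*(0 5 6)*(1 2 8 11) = (0 9 4 11 6 1 5 2 8) = [9, 5, 8, 3, 11, 2, 1, 7, 0, 4, 10, 6]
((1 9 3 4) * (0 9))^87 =(0 3 1 9 4) =[3, 9, 2, 1, 0, 5, 6, 7, 8, 4]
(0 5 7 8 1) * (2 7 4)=(0 5 4 2 7 8 1)=[5, 0, 7, 3, 2, 4, 6, 8, 1]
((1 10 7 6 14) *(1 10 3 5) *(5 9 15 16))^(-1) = (1 5 16 15 9 3)(6 7 10 14) = [0, 5, 2, 1, 4, 16, 7, 10, 8, 3, 14, 11, 12, 13, 6, 9, 15]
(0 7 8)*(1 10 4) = (0 7 8)(1 10 4) = [7, 10, 2, 3, 1, 5, 6, 8, 0, 9, 4]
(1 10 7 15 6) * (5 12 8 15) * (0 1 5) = [1, 10, 2, 3, 4, 12, 5, 0, 15, 9, 7, 11, 8, 13, 14, 6] = (0 1 10 7)(5 12 8 15 6)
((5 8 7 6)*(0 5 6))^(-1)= (0 7 8 5)= [7, 1, 2, 3, 4, 0, 6, 8, 5]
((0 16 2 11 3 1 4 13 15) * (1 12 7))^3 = (0 11 7 13 16 3 1 15 2 12 4) = [11, 15, 12, 1, 0, 5, 6, 13, 8, 9, 10, 7, 4, 16, 14, 2, 3]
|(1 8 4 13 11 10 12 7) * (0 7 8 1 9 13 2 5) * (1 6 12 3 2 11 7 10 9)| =45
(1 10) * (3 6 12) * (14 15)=(1 10)(3 6 12)(14 15)=[0, 10, 2, 6, 4, 5, 12, 7, 8, 9, 1, 11, 3, 13, 15, 14]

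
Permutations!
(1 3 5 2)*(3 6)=[0, 6, 1, 5, 4, 2, 3]=(1 6 3 5 2)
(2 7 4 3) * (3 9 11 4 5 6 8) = [0, 1, 7, 2, 9, 6, 8, 5, 3, 11, 10, 4] = (2 7 5 6 8 3)(4 9 11)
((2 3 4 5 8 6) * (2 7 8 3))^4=[0, 1, 2, 4, 5, 3, 7, 8, 6]=(3 4 5)(6 7 8)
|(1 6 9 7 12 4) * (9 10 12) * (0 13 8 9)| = |(0 13 8 9 7)(1 6 10 12 4)| = 5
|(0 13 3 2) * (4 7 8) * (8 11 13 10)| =9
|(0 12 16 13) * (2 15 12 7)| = 7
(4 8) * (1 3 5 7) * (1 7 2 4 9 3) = (2 4 8 9 3 5) = [0, 1, 4, 5, 8, 2, 6, 7, 9, 3]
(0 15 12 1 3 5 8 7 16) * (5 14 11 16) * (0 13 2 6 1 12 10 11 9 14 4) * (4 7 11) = (0 15 10 4)(1 3 7 5 8 11 16 13 2 6)(9 14) = [15, 3, 6, 7, 0, 8, 1, 5, 11, 14, 4, 16, 12, 2, 9, 10, 13]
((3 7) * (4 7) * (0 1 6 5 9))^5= (9)(3 7 4)= [0, 1, 2, 7, 3, 5, 6, 4, 8, 9]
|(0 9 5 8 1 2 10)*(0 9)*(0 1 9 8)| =|(0 1 2 10 8 9 5)| =7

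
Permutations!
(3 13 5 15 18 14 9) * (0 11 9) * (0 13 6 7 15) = [11, 1, 2, 6, 4, 0, 7, 15, 8, 3, 10, 9, 12, 5, 13, 18, 16, 17, 14] = (0 11 9 3 6 7 15 18 14 13 5)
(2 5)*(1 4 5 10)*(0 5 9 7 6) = (0 5 2 10 1 4 9 7 6) = [5, 4, 10, 3, 9, 2, 0, 6, 8, 7, 1]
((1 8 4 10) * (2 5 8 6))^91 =(10) =[0, 1, 2, 3, 4, 5, 6, 7, 8, 9, 10]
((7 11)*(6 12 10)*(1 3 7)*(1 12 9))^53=(1 10 7 9 12 3 6 11)=[0, 10, 2, 6, 4, 5, 11, 9, 8, 12, 7, 1, 3]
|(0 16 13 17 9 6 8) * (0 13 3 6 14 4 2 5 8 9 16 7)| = |(0 7)(2 5 8 13 17 16 3 6 9 14 4)| = 22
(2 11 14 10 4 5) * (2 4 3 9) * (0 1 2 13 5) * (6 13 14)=(0 1 2 11 6 13 5 4)(3 9 14 10)=[1, 2, 11, 9, 0, 4, 13, 7, 8, 14, 3, 6, 12, 5, 10]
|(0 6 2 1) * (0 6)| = 3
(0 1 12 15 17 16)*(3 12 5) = (0 1 5 3 12 15 17 16) = [1, 5, 2, 12, 4, 3, 6, 7, 8, 9, 10, 11, 15, 13, 14, 17, 0, 16]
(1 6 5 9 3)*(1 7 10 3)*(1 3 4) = (1 6 5 9 3 7 10 4) = [0, 6, 2, 7, 1, 9, 5, 10, 8, 3, 4]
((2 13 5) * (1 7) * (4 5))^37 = [0, 7, 13, 3, 5, 2, 6, 1, 8, 9, 10, 11, 12, 4] = (1 7)(2 13 4 5)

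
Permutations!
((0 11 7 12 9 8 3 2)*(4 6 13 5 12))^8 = [9, 1, 12, 5, 2, 7, 0, 3, 13, 6, 10, 8, 4, 11] = (0 9 6)(2 12 4)(3 5 7)(8 13 11)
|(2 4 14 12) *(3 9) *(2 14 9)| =|(2 4 9 3)(12 14)| =4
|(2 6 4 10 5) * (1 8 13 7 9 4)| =|(1 8 13 7 9 4 10 5 2 6)| =10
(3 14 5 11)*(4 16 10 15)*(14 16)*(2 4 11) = [0, 1, 4, 16, 14, 2, 6, 7, 8, 9, 15, 3, 12, 13, 5, 11, 10] = (2 4 14 5)(3 16 10 15 11)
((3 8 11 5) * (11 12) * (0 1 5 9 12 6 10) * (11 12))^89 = (12)(0 6 3 1 10 8 5)(9 11) = [6, 10, 2, 1, 4, 0, 3, 7, 5, 11, 8, 9, 12]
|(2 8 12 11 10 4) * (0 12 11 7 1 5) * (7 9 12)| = |(0 7 1 5)(2 8 11 10 4)(9 12)| = 20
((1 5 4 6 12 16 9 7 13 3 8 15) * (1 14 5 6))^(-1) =(1 4 5 14 15 8 3 13 7 9 16 12 6) =[0, 4, 2, 13, 5, 14, 1, 9, 3, 16, 10, 11, 6, 7, 15, 8, 12]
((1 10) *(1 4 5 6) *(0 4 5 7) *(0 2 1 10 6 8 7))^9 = (0 4)(1 10 8 2 6 5 7) = [4, 10, 6, 3, 0, 7, 5, 1, 2, 9, 8]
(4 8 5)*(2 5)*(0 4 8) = (0 4)(2 5 8) = [4, 1, 5, 3, 0, 8, 6, 7, 2]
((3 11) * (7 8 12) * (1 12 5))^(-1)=(1 5 8 7 12)(3 11)=[0, 5, 2, 11, 4, 8, 6, 12, 7, 9, 10, 3, 1]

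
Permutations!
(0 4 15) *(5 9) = (0 4 15)(5 9) = [4, 1, 2, 3, 15, 9, 6, 7, 8, 5, 10, 11, 12, 13, 14, 0]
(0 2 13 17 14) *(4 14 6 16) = (0 2 13 17 6 16 4 14) = [2, 1, 13, 3, 14, 5, 16, 7, 8, 9, 10, 11, 12, 17, 0, 15, 4, 6]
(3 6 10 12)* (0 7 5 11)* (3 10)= (0 7 5 11)(3 6)(10 12)= [7, 1, 2, 6, 4, 11, 3, 5, 8, 9, 12, 0, 10]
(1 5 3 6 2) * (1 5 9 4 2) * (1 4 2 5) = (1 9 2)(3 6 4 5) = [0, 9, 1, 6, 5, 3, 4, 7, 8, 2]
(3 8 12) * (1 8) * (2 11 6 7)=[0, 8, 11, 1, 4, 5, 7, 2, 12, 9, 10, 6, 3]=(1 8 12 3)(2 11 6 7)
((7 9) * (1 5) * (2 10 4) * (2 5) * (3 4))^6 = (10) = [0, 1, 2, 3, 4, 5, 6, 7, 8, 9, 10]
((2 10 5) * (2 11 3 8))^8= (2 5 3)(8 10 11)= [0, 1, 5, 2, 4, 3, 6, 7, 10, 9, 11, 8]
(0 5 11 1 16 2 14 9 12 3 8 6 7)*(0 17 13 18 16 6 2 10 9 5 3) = (0 3 8 2 14 5 11 1 6 7 17 13 18 16 10 9 12) = [3, 6, 14, 8, 4, 11, 7, 17, 2, 12, 9, 1, 0, 18, 5, 15, 10, 13, 16]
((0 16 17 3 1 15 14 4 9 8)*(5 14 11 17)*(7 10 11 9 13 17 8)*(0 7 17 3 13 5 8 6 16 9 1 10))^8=(0 16 10 17 7 6 3 9 8 11 13)(4 14 5)=[16, 1, 2, 9, 14, 4, 3, 6, 11, 8, 17, 13, 12, 0, 5, 15, 10, 7]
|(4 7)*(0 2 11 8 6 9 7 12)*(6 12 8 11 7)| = 6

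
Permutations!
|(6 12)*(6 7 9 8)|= 5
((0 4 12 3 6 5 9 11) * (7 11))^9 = (12) = [0, 1, 2, 3, 4, 5, 6, 7, 8, 9, 10, 11, 12]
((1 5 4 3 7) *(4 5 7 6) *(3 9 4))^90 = [0, 1, 2, 3, 4, 5, 6, 7, 8, 9] = (9)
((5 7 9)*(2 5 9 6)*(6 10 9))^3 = [0, 1, 10, 3, 4, 9, 7, 6, 8, 5, 2] = (2 10)(5 9)(6 7)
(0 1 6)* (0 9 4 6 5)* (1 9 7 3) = [9, 5, 2, 1, 6, 0, 7, 3, 8, 4] = (0 9 4 6 7 3 1 5)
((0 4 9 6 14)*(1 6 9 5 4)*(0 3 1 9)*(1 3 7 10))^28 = (1 7 6 10 14) = [0, 7, 2, 3, 4, 5, 10, 6, 8, 9, 14, 11, 12, 13, 1]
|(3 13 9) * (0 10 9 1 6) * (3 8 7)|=9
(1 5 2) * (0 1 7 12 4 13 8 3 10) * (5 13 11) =(0 1 13 8 3 10)(2 7 12 4 11 5) =[1, 13, 7, 10, 11, 2, 6, 12, 3, 9, 0, 5, 4, 8]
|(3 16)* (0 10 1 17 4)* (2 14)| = |(0 10 1 17 4)(2 14)(3 16)| = 10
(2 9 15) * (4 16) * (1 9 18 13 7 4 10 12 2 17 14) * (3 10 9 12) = (1 12 2 18 13 7 4 16 9 15 17 14)(3 10) = [0, 12, 18, 10, 16, 5, 6, 4, 8, 15, 3, 11, 2, 7, 1, 17, 9, 14, 13]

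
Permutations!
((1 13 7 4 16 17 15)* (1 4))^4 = (17)(1 13 7) = [0, 13, 2, 3, 4, 5, 6, 1, 8, 9, 10, 11, 12, 7, 14, 15, 16, 17]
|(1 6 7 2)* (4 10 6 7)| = |(1 7 2)(4 10 6)| = 3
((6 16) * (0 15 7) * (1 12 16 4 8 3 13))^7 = [15, 13, 2, 8, 6, 5, 16, 0, 4, 9, 10, 11, 1, 3, 14, 7, 12] = (0 15 7)(1 13 3 8 4 6 16 12)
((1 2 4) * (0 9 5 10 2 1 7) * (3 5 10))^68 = (0 10 4)(2 7 9) = [10, 1, 7, 3, 0, 5, 6, 9, 8, 2, 4]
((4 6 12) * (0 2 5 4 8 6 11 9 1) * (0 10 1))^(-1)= (0 9 11 4 5 2)(1 10)(6 8 12)= [9, 10, 0, 3, 5, 2, 8, 7, 12, 11, 1, 4, 6]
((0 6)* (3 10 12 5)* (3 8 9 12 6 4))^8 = (12)(0 10 4 6 3) = [10, 1, 2, 0, 6, 5, 3, 7, 8, 9, 4, 11, 12]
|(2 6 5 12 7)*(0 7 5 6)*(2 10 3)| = |(0 7 10 3 2)(5 12)| = 10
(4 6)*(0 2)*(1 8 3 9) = (0 2)(1 8 3 9)(4 6) = [2, 8, 0, 9, 6, 5, 4, 7, 3, 1]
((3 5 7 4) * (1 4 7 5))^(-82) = [0, 3, 2, 4, 1, 5, 6, 7] = (7)(1 3 4)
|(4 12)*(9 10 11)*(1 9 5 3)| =6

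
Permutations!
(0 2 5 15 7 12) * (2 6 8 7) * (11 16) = (0 6 8 7 12)(2 5 15)(11 16) = [6, 1, 5, 3, 4, 15, 8, 12, 7, 9, 10, 16, 0, 13, 14, 2, 11]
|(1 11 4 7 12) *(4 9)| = |(1 11 9 4 7 12)| = 6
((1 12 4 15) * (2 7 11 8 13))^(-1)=(1 15 4 12)(2 13 8 11 7)=[0, 15, 13, 3, 12, 5, 6, 2, 11, 9, 10, 7, 1, 8, 14, 4]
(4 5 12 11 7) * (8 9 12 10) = (4 5 10 8 9 12 11 7) = [0, 1, 2, 3, 5, 10, 6, 4, 9, 12, 8, 7, 11]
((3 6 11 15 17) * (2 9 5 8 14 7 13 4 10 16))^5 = [0, 1, 7, 3, 5, 4, 6, 2, 10, 13, 8, 11, 12, 9, 16, 15, 14, 17] = (17)(2 7)(4 5)(8 10)(9 13)(14 16)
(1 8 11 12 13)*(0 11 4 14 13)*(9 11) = (0 9 11 12)(1 8 4 14 13) = [9, 8, 2, 3, 14, 5, 6, 7, 4, 11, 10, 12, 0, 1, 13]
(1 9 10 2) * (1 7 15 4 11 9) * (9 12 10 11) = (2 7 15 4 9 11 12 10) = [0, 1, 7, 3, 9, 5, 6, 15, 8, 11, 2, 12, 10, 13, 14, 4]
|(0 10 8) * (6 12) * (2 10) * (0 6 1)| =7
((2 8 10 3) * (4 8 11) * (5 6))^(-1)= (2 3 10 8 4 11)(5 6)= [0, 1, 3, 10, 11, 6, 5, 7, 4, 9, 8, 2]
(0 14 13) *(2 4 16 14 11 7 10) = (0 11 7 10 2 4 16 14 13) = [11, 1, 4, 3, 16, 5, 6, 10, 8, 9, 2, 7, 12, 0, 13, 15, 14]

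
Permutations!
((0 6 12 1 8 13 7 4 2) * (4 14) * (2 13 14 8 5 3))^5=[3, 6, 5, 1, 4, 12, 2, 7, 8, 9, 10, 11, 0, 13, 14]=(14)(0 3 1 6 2 5 12)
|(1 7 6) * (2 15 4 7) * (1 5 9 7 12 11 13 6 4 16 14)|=|(1 2 15 16 14)(4 12 11 13 6 5 9 7)|=40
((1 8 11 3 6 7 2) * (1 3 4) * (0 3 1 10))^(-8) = (0 6 2 8 4)(1 11 10 3 7) = [6, 11, 8, 7, 0, 5, 2, 1, 4, 9, 3, 10]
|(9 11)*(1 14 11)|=|(1 14 11 9)|=4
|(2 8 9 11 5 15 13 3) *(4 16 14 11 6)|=|(2 8 9 6 4 16 14 11 5 15 13 3)|=12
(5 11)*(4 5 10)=(4 5 11 10)=[0, 1, 2, 3, 5, 11, 6, 7, 8, 9, 4, 10]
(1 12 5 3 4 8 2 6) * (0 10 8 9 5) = [10, 12, 6, 4, 9, 3, 1, 7, 2, 5, 8, 11, 0] = (0 10 8 2 6 1 12)(3 4 9 5)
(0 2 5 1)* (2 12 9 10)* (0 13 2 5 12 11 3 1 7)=[11, 13, 12, 1, 4, 7, 6, 0, 8, 10, 5, 3, 9, 2]=(0 11 3 1 13 2 12 9 10 5 7)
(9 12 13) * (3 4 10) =(3 4 10)(9 12 13) =[0, 1, 2, 4, 10, 5, 6, 7, 8, 12, 3, 11, 13, 9]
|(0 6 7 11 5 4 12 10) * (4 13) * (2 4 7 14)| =28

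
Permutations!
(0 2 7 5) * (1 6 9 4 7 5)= [2, 6, 5, 3, 7, 0, 9, 1, 8, 4]= (0 2 5)(1 6 9 4 7)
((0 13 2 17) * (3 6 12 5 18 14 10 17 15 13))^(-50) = [5, 1, 15, 18, 4, 17, 14, 7, 8, 9, 6, 11, 10, 2, 3, 13, 16, 12, 0] = (0 5 17 12 10 6 14 3 18)(2 15 13)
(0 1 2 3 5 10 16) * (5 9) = (0 1 2 3 9 5 10 16) = [1, 2, 3, 9, 4, 10, 6, 7, 8, 5, 16, 11, 12, 13, 14, 15, 0]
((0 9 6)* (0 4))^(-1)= [4, 1, 2, 3, 6, 5, 9, 7, 8, 0]= (0 4 6 9)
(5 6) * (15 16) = [0, 1, 2, 3, 4, 6, 5, 7, 8, 9, 10, 11, 12, 13, 14, 16, 15] = (5 6)(15 16)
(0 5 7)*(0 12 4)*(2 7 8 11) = [5, 1, 7, 3, 0, 8, 6, 12, 11, 9, 10, 2, 4] = (0 5 8 11 2 7 12 4)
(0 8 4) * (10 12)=[8, 1, 2, 3, 0, 5, 6, 7, 4, 9, 12, 11, 10]=(0 8 4)(10 12)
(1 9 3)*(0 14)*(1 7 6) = (0 14)(1 9 3 7 6) = [14, 9, 2, 7, 4, 5, 1, 6, 8, 3, 10, 11, 12, 13, 0]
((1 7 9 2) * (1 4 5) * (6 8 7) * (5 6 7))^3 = (1 2 8 7 4 5 9 6) = [0, 2, 8, 3, 5, 9, 1, 4, 7, 6]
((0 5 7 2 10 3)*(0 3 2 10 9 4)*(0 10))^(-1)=(0 7 5)(2 10 4 9)=[7, 1, 10, 3, 9, 0, 6, 5, 8, 2, 4]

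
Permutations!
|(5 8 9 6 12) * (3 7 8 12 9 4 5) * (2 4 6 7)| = 20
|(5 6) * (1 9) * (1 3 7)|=4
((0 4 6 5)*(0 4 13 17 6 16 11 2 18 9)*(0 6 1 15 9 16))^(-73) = (0 4 5 6 9 15 1 17 13)(2 11 16 18) = [4, 17, 11, 3, 5, 6, 9, 7, 8, 15, 10, 16, 12, 0, 14, 1, 18, 13, 2]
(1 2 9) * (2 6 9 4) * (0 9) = (0 9 1 6)(2 4) = [9, 6, 4, 3, 2, 5, 0, 7, 8, 1]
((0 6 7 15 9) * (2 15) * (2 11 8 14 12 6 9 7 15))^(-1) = [9, 1, 2, 3, 4, 5, 12, 15, 11, 0, 10, 7, 14, 13, 8, 6] = (0 9)(6 12 14 8 11 7 15)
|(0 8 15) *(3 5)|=|(0 8 15)(3 5)|=6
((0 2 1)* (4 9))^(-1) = (0 1 2)(4 9) = [1, 2, 0, 3, 9, 5, 6, 7, 8, 4]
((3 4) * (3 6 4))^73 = (4 6) = [0, 1, 2, 3, 6, 5, 4]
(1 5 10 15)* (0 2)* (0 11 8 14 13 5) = (0 2 11 8 14 13 5 10 15 1) = [2, 0, 11, 3, 4, 10, 6, 7, 14, 9, 15, 8, 12, 5, 13, 1]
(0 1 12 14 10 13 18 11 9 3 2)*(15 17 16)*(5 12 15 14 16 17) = (0 1 15 5 12 16 14 10 13 18 11 9 3 2) = [1, 15, 0, 2, 4, 12, 6, 7, 8, 3, 13, 9, 16, 18, 10, 5, 14, 17, 11]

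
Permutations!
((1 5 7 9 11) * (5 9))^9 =[0, 1, 2, 3, 4, 7, 6, 5, 8, 9, 10, 11] =(11)(5 7)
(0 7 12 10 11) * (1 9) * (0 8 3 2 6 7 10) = (0 10 11 8 3 2 6 7 12)(1 9) = [10, 9, 6, 2, 4, 5, 7, 12, 3, 1, 11, 8, 0]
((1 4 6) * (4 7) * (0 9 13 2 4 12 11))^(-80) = (13) = [0, 1, 2, 3, 4, 5, 6, 7, 8, 9, 10, 11, 12, 13]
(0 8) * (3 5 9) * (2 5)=(0 8)(2 5 9 3)=[8, 1, 5, 2, 4, 9, 6, 7, 0, 3]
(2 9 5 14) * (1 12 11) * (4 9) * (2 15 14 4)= [0, 12, 2, 3, 9, 4, 6, 7, 8, 5, 10, 1, 11, 13, 15, 14]= (1 12 11)(4 9 5)(14 15)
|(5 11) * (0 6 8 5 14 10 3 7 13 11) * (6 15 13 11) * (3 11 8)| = 24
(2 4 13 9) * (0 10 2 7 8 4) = (0 10 2)(4 13 9 7 8) = [10, 1, 0, 3, 13, 5, 6, 8, 4, 7, 2, 11, 12, 9]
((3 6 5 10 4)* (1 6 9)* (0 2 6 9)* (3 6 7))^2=(0 7)(2 3)(4 5)(6 10)=[7, 1, 3, 2, 5, 4, 10, 0, 8, 9, 6]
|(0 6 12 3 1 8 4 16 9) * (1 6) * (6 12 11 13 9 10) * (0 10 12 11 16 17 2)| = 24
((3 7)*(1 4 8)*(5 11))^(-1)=[0, 8, 2, 7, 1, 11, 6, 3, 4, 9, 10, 5]=(1 8 4)(3 7)(5 11)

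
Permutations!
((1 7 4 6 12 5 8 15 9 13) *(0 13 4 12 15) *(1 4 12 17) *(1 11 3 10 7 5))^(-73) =(0 1 15 13 5 9 4 8 12 6)(3 7 11 10 17) =[1, 15, 2, 7, 8, 9, 0, 11, 12, 4, 17, 10, 6, 5, 14, 13, 16, 3]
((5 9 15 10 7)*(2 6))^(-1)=(2 6)(5 7 10 15 9)=[0, 1, 6, 3, 4, 7, 2, 10, 8, 5, 15, 11, 12, 13, 14, 9]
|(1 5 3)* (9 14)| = 6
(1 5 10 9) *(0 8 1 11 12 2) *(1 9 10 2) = (0 8 9 11 12 1 5 2) = [8, 5, 0, 3, 4, 2, 6, 7, 9, 11, 10, 12, 1]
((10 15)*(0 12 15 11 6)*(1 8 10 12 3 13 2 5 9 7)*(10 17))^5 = (0 9 10 13 1 6 5 17 3 7 11 2 8)(12 15) = [9, 6, 8, 7, 4, 17, 5, 11, 0, 10, 13, 2, 15, 1, 14, 12, 16, 3]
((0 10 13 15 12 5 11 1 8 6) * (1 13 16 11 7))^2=(0 16 13 12 7 8)(1 6 10 11 15 5)=[16, 6, 2, 3, 4, 1, 10, 8, 0, 9, 11, 15, 7, 12, 14, 5, 13]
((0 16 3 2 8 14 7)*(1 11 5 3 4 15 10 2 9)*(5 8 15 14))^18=(0 14 16 7 4)=[14, 1, 2, 3, 0, 5, 6, 4, 8, 9, 10, 11, 12, 13, 16, 15, 7]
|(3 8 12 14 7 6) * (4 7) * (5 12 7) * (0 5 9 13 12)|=|(0 5)(3 8 7 6)(4 9 13 12 14)|=20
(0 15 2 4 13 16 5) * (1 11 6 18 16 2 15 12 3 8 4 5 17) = (0 12 3 8 4 13 2 5)(1 11 6 18 16 17) = [12, 11, 5, 8, 13, 0, 18, 7, 4, 9, 10, 6, 3, 2, 14, 15, 17, 1, 16]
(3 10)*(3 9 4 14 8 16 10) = (4 14 8 16 10 9) = [0, 1, 2, 3, 14, 5, 6, 7, 16, 4, 9, 11, 12, 13, 8, 15, 10]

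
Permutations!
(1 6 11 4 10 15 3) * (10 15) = (1 6 11 4 15 3) = [0, 6, 2, 1, 15, 5, 11, 7, 8, 9, 10, 4, 12, 13, 14, 3]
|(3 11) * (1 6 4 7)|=4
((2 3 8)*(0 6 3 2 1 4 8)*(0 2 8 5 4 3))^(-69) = (0 6)(1 8 2 3)(4 5) = [6, 8, 3, 1, 5, 4, 0, 7, 2]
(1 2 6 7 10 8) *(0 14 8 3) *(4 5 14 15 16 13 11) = [15, 2, 6, 0, 5, 14, 7, 10, 1, 9, 3, 4, 12, 11, 8, 16, 13] = (0 15 16 13 11 4 5 14 8 1 2 6 7 10 3)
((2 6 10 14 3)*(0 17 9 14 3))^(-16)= [0, 1, 2, 3, 4, 5, 6, 7, 8, 9, 10, 11, 12, 13, 14, 15, 16, 17]= (17)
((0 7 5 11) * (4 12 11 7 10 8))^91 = [10, 1, 2, 3, 12, 7, 6, 5, 4, 9, 8, 0, 11] = (0 10 8 4 12 11)(5 7)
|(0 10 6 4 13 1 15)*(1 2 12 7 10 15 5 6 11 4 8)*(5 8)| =|(0 15)(1 8)(2 12 7 10 11 4 13)(5 6)| =14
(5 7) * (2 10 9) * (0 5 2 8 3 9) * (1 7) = (0 5 1 7 2 10)(3 9 8) = [5, 7, 10, 9, 4, 1, 6, 2, 3, 8, 0]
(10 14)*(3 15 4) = (3 15 4)(10 14) = [0, 1, 2, 15, 3, 5, 6, 7, 8, 9, 14, 11, 12, 13, 10, 4]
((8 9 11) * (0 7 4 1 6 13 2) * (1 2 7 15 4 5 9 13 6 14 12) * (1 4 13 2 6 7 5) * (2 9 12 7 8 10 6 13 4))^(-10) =(0 5 15 12 4 2 13)(1 7 14) =[5, 7, 13, 3, 2, 15, 6, 14, 8, 9, 10, 11, 4, 0, 1, 12]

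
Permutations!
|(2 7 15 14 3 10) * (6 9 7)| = 8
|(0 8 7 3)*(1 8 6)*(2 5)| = 6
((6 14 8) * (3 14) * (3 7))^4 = [0, 1, 2, 7, 4, 5, 8, 6, 14, 9, 10, 11, 12, 13, 3] = (3 7 6 8 14)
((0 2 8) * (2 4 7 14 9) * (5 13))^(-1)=[8, 1, 9, 3, 0, 13, 6, 4, 2, 14, 10, 11, 12, 5, 7]=(0 8 2 9 14 7 4)(5 13)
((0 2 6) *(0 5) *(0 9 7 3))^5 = (0 7 5 2 3 9 6) = [7, 1, 3, 9, 4, 2, 0, 5, 8, 6]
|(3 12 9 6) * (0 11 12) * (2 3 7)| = 8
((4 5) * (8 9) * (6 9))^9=(9)(4 5)=[0, 1, 2, 3, 5, 4, 6, 7, 8, 9]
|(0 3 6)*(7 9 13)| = 3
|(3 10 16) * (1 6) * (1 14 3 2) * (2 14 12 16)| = 8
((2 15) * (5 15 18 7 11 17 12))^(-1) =[0, 1, 15, 3, 4, 12, 6, 18, 8, 9, 10, 7, 17, 13, 14, 5, 16, 11, 2] =(2 15 5 12 17 11 7 18)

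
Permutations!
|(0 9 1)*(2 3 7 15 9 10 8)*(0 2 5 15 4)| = 11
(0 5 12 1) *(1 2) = [5, 0, 1, 3, 4, 12, 6, 7, 8, 9, 10, 11, 2] = (0 5 12 2 1)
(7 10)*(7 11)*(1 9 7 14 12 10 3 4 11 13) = [0, 9, 2, 4, 11, 5, 6, 3, 8, 7, 13, 14, 10, 1, 12] = (1 9 7 3 4 11 14 12 10 13)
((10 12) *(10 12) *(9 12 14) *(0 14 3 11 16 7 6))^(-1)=(0 6 7 16 11 3 12 9 14)=[6, 1, 2, 12, 4, 5, 7, 16, 8, 14, 10, 3, 9, 13, 0, 15, 11]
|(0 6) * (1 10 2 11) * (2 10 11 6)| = 6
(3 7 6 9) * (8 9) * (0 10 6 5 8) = (0 10 6)(3 7 5 8 9) = [10, 1, 2, 7, 4, 8, 0, 5, 9, 3, 6]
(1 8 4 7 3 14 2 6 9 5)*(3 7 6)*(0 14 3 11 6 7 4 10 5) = [14, 8, 11, 3, 7, 1, 9, 4, 10, 0, 5, 6, 12, 13, 2] = (0 14 2 11 6 9)(1 8 10 5)(4 7)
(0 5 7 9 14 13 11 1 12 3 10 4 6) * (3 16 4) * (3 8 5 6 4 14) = (0 6)(1 12 16 14 13 11)(3 10 8 5 7 9) = [6, 12, 2, 10, 4, 7, 0, 9, 5, 3, 8, 1, 16, 11, 13, 15, 14]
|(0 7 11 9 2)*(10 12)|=|(0 7 11 9 2)(10 12)|=10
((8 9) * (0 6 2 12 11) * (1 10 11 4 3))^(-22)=[3, 2, 10, 6, 0, 5, 1, 7, 8, 9, 12, 4, 11]=(0 3 6 1 2 10 12 11 4)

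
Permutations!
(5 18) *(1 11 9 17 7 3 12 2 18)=(1 11 9 17 7 3 12 2 18 5)=[0, 11, 18, 12, 4, 1, 6, 3, 8, 17, 10, 9, 2, 13, 14, 15, 16, 7, 5]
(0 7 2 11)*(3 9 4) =(0 7 2 11)(3 9 4) =[7, 1, 11, 9, 3, 5, 6, 2, 8, 4, 10, 0]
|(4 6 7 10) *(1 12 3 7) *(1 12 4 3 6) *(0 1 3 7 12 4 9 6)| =|(0 1 9 6 4 3 12)(7 10)| =14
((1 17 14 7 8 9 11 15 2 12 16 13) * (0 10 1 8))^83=[7, 10, 13, 3, 4, 5, 6, 14, 15, 2, 0, 12, 8, 11, 17, 16, 9, 1]=(0 7 14 17 1 10)(2 13 11 12 8 15 16 9)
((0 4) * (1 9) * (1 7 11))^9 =(0 4)(1 9 7 11) =[4, 9, 2, 3, 0, 5, 6, 11, 8, 7, 10, 1]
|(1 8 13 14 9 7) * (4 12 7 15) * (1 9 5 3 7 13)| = 18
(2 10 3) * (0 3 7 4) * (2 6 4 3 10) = [10, 1, 2, 6, 0, 5, 4, 3, 8, 9, 7] = (0 10 7 3 6 4)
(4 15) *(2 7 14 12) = (2 7 14 12)(4 15) = [0, 1, 7, 3, 15, 5, 6, 14, 8, 9, 10, 11, 2, 13, 12, 4]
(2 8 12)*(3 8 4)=(2 4 3 8 12)=[0, 1, 4, 8, 3, 5, 6, 7, 12, 9, 10, 11, 2]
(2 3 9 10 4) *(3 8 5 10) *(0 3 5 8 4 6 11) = [3, 1, 4, 9, 2, 10, 11, 7, 8, 5, 6, 0] = (0 3 9 5 10 6 11)(2 4)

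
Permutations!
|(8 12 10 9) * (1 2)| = |(1 2)(8 12 10 9)| = 4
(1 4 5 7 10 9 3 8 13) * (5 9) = [0, 4, 2, 8, 9, 7, 6, 10, 13, 3, 5, 11, 12, 1] = (1 4 9 3 8 13)(5 7 10)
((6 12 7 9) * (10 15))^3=(6 9 7 12)(10 15)=[0, 1, 2, 3, 4, 5, 9, 12, 8, 7, 15, 11, 6, 13, 14, 10]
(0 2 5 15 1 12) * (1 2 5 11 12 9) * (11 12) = (0 5 15 2 12)(1 9) = [5, 9, 12, 3, 4, 15, 6, 7, 8, 1, 10, 11, 0, 13, 14, 2]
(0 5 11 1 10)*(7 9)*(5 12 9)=(0 12 9 7 5 11 1 10)=[12, 10, 2, 3, 4, 11, 6, 5, 8, 7, 0, 1, 9]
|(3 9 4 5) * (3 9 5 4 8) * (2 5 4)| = |(2 5 9 8 3 4)| = 6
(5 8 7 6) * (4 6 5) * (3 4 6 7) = [0, 1, 2, 4, 7, 8, 6, 5, 3] = (3 4 7 5 8)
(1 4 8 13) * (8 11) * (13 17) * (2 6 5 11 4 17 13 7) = [0, 17, 6, 3, 4, 11, 5, 2, 13, 9, 10, 8, 12, 1, 14, 15, 16, 7] = (1 17 7 2 6 5 11 8 13)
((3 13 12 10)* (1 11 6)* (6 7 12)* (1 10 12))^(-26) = (1 11 7)(3 6)(10 13) = [0, 11, 2, 6, 4, 5, 3, 1, 8, 9, 13, 7, 12, 10]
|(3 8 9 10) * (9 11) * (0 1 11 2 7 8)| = |(0 1 11 9 10 3)(2 7 8)| = 6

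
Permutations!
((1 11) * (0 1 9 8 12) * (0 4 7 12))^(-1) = (0 8 9 11 1)(4 12 7) = [8, 0, 2, 3, 12, 5, 6, 4, 9, 11, 10, 1, 7]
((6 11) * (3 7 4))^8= (11)(3 4 7)= [0, 1, 2, 4, 7, 5, 6, 3, 8, 9, 10, 11]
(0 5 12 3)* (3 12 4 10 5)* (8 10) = (12)(0 3)(4 8 10 5) = [3, 1, 2, 0, 8, 4, 6, 7, 10, 9, 5, 11, 12]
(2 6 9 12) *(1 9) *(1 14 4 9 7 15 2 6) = (1 7 15 2)(4 9 12 6 14) = [0, 7, 1, 3, 9, 5, 14, 15, 8, 12, 10, 11, 6, 13, 4, 2]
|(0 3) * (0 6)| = |(0 3 6)| = 3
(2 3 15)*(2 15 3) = (15) = [0, 1, 2, 3, 4, 5, 6, 7, 8, 9, 10, 11, 12, 13, 14, 15]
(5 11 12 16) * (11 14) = (5 14 11 12 16) = [0, 1, 2, 3, 4, 14, 6, 7, 8, 9, 10, 12, 16, 13, 11, 15, 5]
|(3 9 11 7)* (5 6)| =|(3 9 11 7)(5 6)| =4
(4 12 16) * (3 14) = (3 14)(4 12 16) = [0, 1, 2, 14, 12, 5, 6, 7, 8, 9, 10, 11, 16, 13, 3, 15, 4]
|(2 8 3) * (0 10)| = 6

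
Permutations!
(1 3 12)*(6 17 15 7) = (1 3 12)(6 17 15 7) = [0, 3, 2, 12, 4, 5, 17, 6, 8, 9, 10, 11, 1, 13, 14, 7, 16, 15]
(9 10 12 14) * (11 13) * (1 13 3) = (1 13 11 3)(9 10 12 14) = [0, 13, 2, 1, 4, 5, 6, 7, 8, 10, 12, 3, 14, 11, 9]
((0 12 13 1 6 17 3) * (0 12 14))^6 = (17) = [0, 1, 2, 3, 4, 5, 6, 7, 8, 9, 10, 11, 12, 13, 14, 15, 16, 17]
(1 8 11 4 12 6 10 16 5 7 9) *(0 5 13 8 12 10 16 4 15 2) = (0 5 7 9 1 12 6 16 13 8 11 15 2)(4 10) = [5, 12, 0, 3, 10, 7, 16, 9, 11, 1, 4, 15, 6, 8, 14, 2, 13]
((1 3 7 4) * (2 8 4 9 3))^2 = (1 8)(2 4)(3 9 7) = [0, 8, 4, 9, 2, 5, 6, 3, 1, 7]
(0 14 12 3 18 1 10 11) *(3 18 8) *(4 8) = [14, 10, 2, 4, 8, 5, 6, 7, 3, 9, 11, 0, 18, 13, 12, 15, 16, 17, 1] = (0 14 12 18 1 10 11)(3 4 8)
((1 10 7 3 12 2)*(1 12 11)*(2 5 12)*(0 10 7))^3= (0 10)(1 11 3 7)(5 12)= [10, 11, 2, 7, 4, 12, 6, 1, 8, 9, 0, 3, 5]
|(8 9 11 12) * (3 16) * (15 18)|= |(3 16)(8 9 11 12)(15 18)|= 4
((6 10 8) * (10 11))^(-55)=(6 11 10 8)=[0, 1, 2, 3, 4, 5, 11, 7, 6, 9, 8, 10]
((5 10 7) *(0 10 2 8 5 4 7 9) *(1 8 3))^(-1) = [9, 3, 5, 2, 7, 8, 6, 4, 1, 10, 0] = (0 9 10)(1 3 2 5 8)(4 7)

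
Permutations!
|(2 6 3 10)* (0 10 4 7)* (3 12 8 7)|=|(0 10 2 6 12 8 7)(3 4)|=14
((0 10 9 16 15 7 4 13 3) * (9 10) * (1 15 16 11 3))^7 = (16)(0 3 11 9)(1 7 13 15 4) = [3, 7, 2, 11, 1, 5, 6, 13, 8, 0, 10, 9, 12, 15, 14, 4, 16]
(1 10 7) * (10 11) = (1 11 10 7) = [0, 11, 2, 3, 4, 5, 6, 1, 8, 9, 7, 10]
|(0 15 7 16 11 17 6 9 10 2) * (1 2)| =|(0 15 7 16 11 17 6 9 10 1 2)| =11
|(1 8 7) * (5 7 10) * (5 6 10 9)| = |(1 8 9 5 7)(6 10)| = 10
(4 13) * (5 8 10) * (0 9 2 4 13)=(13)(0 9 2 4)(5 8 10)=[9, 1, 4, 3, 0, 8, 6, 7, 10, 2, 5, 11, 12, 13]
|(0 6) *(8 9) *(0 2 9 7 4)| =|(0 6 2 9 8 7 4)| =7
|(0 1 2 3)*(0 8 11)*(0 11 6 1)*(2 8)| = |(11)(1 8 6)(2 3)| = 6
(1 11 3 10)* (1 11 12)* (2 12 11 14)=(1 11 3 10 14 2 12)=[0, 11, 12, 10, 4, 5, 6, 7, 8, 9, 14, 3, 1, 13, 2]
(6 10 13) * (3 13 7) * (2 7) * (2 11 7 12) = (2 12)(3 13 6 10 11 7) = [0, 1, 12, 13, 4, 5, 10, 3, 8, 9, 11, 7, 2, 6]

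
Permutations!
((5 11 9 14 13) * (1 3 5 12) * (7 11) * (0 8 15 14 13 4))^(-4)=(0 8 15 14 4)(1 11)(3 9)(5 13)(7 12)=[8, 11, 2, 9, 0, 13, 6, 12, 15, 3, 10, 1, 7, 5, 4, 14]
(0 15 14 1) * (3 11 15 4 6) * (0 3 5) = [4, 3, 2, 11, 6, 0, 5, 7, 8, 9, 10, 15, 12, 13, 1, 14] = (0 4 6 5)(1 3 11 15 14)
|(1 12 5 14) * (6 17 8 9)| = |(1 12 5 14)(6 17 8 9)| = 4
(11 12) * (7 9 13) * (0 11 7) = (0 11 12 7 9 13) = [11, 1, 2, 3, 4, 5, 6, 9, 8, 13, 10, 12, 7, 0]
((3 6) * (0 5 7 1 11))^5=(11)(3 6)=[0, 1, 2, 6, 4, 5, 3, 7, 8, 9, 10, 11]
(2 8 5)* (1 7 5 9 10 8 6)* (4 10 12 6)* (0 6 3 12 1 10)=(0 6 10 8 9 1 7 5 2 4)(3 12)=[6, 7, 4, 12, 0, 2, 10, 5, 9, 1, 8, 11, 3]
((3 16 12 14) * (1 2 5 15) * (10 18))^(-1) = [0, 15, 1, 14, 4, 2, 6, 7, 8, 9, 18, 11, 16, 13, 12, 5, 3, 17, 10] = (1 15 5 2)(3 14 12 16)(10 18)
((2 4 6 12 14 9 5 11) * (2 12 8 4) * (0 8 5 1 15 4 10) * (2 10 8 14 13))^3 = (0 1 6 12 10 9 4 11 2 14 15 5 13) = [1, 6, 14, 3, 11, 13, 12, 7, 8, 4, 9, 2, 10, 0, 15, 5]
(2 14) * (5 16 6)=(2 14)(5 16 6)=[0, 1, 14, 3, 4, 16, 5, 7, 8, 9, 10, 11, 12, 13, 2, 15, 6]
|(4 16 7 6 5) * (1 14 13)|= |(1 14 13)(4 16 7 6 5)|= 15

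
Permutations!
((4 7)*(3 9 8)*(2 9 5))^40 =[0, 1, 2, 3, 4, 5, 6, 7, 8, 9] =(9)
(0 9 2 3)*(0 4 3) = (0 9 2)(3 4) = [9, 1, 0, 4, 3, 5, 6, 7, 8, 2]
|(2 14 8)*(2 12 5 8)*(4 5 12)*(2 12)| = |(2 14 12)(4 5 8)| = 3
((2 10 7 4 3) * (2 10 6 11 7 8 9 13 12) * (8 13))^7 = (2 13 3 7 6 12 10 4 11)(8 9) = [0, 1, 13, 7, 11, 5, 12, 6, 9, 8, 4, 2, 10, 3]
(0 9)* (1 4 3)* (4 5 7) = (0 9)(1 5 7 4 3) = [9, 5, 2, 1, 3, 7, 6, 4, 8, 0]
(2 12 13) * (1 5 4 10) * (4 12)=[0, 5, 4, 3, 10, 12, 6, 7, 8, 9, 1, 11, 13, 2]=(1 5 12 13 2 4 10)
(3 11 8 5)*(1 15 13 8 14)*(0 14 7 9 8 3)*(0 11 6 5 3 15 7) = [14, 7, 2, 6, 4, 11, 5, 9, 3, 8, 10, 0, 12, 15, 1, 13] = (0 14 1 7 9 8 3 6 5 11)(13 15)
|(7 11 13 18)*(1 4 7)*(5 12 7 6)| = |(1 4 6 5 12 7 11 13 18)| = 9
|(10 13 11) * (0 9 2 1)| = 12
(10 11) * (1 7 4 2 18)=(1 7 4 2 18)(10 11)=[0, 7, 18, 3, 2, 5, 6, 4, 8, 9, 11, 10, 12, 13, 14, 15, 16, 17, 1]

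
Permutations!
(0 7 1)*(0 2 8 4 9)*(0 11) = [7, 2, 8, 3, 9, 5, 6, 1, 4, 11, 10, 0] = (0 7 1 2 8 4 9 11)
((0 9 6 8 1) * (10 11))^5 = (10 11) = [0, 1, 2, 3, 4, 5, 6, 7, 8, 9, 11, 10]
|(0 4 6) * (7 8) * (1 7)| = |(0 4 6)(1 7 8)| = 3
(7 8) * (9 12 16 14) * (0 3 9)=(0 3 9 12 16 14)(7 8)=[3, 1, 2, 9, 4, 5, 6, 8, 7, 12, 10, 11, 16, 13, 0, 15, 14]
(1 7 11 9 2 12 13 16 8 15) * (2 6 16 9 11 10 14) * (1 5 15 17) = (1 7 10 14 2 12 13 9 6 16 8 17)(5 15) = [0, 7, 12, 3, 4, 15, 16, 10, 17, 6, 14, 11, 13, 9, 2, 5, 8, 1]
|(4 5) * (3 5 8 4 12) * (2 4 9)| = 12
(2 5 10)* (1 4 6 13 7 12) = (1 4 6 13 7 12)(2 5 10) = [0, 4, 5, 3, 6, 10, 13, 12, 8, 9, 2, 11, 1, 7]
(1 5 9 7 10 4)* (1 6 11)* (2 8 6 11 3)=(1 5 9 7 10 4 11)(2 8 6 3)=[0, 5, 8, 2, 11, 9, 3, 10, 6, 7, 4, 1]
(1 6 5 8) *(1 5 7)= (1 6 7)(5 8)= [0, 6, 2, 3, 4, 8, 7, 1, 5]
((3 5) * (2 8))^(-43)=(2 8)(3 5)=[0, 1, 8, 5, 4, 3, 6, 7, 2]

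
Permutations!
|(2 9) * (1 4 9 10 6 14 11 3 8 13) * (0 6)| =|(0 6 14 11 3 8 13 1 4 9 2 10)| =12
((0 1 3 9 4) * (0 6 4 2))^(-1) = (0 2 9 3 1)(4 6) = [2, 0, 9, 1, 6, 5, 4, 7, 8, 3]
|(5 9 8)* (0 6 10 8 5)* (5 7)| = |(0 6 10 8)(5 9 7)| = 12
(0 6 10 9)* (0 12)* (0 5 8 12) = (0 6 10 9)(5 8 12) = [6, 1, 2, 3, 4, 8, 10, 7, 12, 0, 9, 11, 5]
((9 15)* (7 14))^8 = [0, 1, 2, 3, 4, 5, 6, 7, 8, 9, 10, 11, 12, 13, 14, 15] = (15)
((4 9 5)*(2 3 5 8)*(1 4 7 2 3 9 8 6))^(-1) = (1 6 9 2 7 5 3 8 4) = [0, 6, 7, 8, 1, 3, 9, 5, 4, 2]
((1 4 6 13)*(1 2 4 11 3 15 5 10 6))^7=[0, 13, 10, 4, 6, 11, 15, 7, 8, 9, 3, 2, 12, 5, 14, 1]=(1 13 5 11 2 10 3 4 6 15)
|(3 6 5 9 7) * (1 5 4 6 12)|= |(1 5 9 7 3 12)(4 6)|= 6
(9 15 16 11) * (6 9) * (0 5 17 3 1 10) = [5, 10, 2, 1, 4, 17, 9, 7, 8, 15, 0, 6, 12, 13, 14, 16, 11, 3] = (0 5 17 3 1 10)(6 9 15 16 11)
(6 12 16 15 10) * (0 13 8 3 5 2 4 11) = (0 13 8 3 5 2 4 11)(6 12 16 15 10) = [13, 1, 4, 5, 11, 2, 12, 7, 3, 9, 6, 0, 16, 8, 14, 10, 15]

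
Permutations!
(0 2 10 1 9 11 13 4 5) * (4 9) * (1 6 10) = (0 2 1 4 5)(6 10)(9 11 13) = [2, 4, 1, 3, 5, 0, 10, 7, 8, 11, 6, 13, 12, 9]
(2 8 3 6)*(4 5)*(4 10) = (2 8 3 6)(4 5 10) = [0, 1, 8, 6, 5, 10, 2, 7, 3, 9, 4]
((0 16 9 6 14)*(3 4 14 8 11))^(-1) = (0 14 4 3 11 8 6 9 16) = [14, 1, 2, 11, 3, 5, 9, 7, 6, 16, 10, 8, 12, 13, 4, 15, 0]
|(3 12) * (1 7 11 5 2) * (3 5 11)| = 6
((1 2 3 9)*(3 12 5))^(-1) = (1 9 3 5 12 2) = [0, 9, 1, 5, 4, 12, 6, 7, 8, 3, 10, 11, 2]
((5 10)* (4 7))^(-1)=(4 7)(5 10)=[0, 1, 2, 3, 7, 10, 6, 4, 8, 9, 5]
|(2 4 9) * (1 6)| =6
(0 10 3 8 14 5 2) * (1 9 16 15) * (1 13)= (0 10 3 8 14 5 2)(1 9 16 15 13)= [10, 9, 0, 8, 4, 2, 6, 7, 14, 16, 3, 11, 12, 1, 5, 13, 15]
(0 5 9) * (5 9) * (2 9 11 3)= (0 11 3 2 9)= [11, 1, 9, 2, 4, 5, 6, 7, 8, 0, 10, 3]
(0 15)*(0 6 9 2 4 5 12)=(0 15 6 9 2 4 5 12)=[15, 1, 4, 3, 5, 12, 9, 7, 8, 2, 10, 11, 0, 13, 14, 6]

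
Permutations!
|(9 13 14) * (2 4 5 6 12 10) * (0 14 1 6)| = 11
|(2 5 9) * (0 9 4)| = |(0 9 2 5 4)| = 5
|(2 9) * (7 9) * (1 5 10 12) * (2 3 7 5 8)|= 6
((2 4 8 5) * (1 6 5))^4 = (1 4 5)(2 6 8) = [0, 4, 6, 3, 5, 1, 8, 7, 2]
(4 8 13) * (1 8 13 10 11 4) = [0, 8, 2, 3, 13, 5, 6, 7, 10, 9, 11, 4, 12, 1] = (1 8 10 11 4 13)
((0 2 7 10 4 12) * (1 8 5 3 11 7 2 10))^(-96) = (12) = [0, 1, 2, 3, 4, 5, 6, 7, 8, 9, 10, 11, 12]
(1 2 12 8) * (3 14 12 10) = (1 2 10 3 14 12 8) = [0, 2, 10, 14, 4, 5, 6, 7, 1, 9, 3, 11, 8, 13, 12]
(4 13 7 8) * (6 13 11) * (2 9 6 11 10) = [0, 1, 9, 3, 10, 5, 13, 8, 4, 6, 2, 11, 12, 7] = (2 9 6 13 7 8 4 10)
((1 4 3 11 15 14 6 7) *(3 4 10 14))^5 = (3 15 11) = [0, 1, 2, 15, 4, 5, 6, 7, 8, 9, 10, 3, 12, 13, 14, 11]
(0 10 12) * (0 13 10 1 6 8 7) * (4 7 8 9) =[1, 6, 2, 3, 7, 5, 9, 0, 8, 4, 12, 11, 13, 10] =(0 1 6 9 4 7)(10 12 13)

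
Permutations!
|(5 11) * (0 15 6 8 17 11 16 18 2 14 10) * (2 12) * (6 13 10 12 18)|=12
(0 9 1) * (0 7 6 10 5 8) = (0 9 1 7 6 10 5 8) = [9, 7, 2, 3, 4, 8, 10, 6, 0, 1, 5]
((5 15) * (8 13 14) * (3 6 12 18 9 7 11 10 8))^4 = [0, 1, 2, 9, 4, 5, 7, 13, 6, 8, 3, 14, 11, 12, 18, 15, 16, 17, 10] = (3 9 8 6 7 13 12 11 14 18 10)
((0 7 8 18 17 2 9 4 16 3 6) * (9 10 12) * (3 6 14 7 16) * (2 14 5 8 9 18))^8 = [6, 1, 4, 14, 17, 7, 16, 12, 9, 18, 3, 11, 5, 13, 10, 15, 0, 2, 8] = (0 6 16)(2 4 17)(3 14 10)(5 7 12)(8 9 18)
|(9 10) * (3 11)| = 2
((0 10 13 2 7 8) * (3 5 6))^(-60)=[0, 1, 2, 3, 4, 5, 6, 7, 8, 9, 10, 11, 12, 13]=(13)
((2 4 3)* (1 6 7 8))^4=(8)(2 4 3)=[0, 1, 4, 2, 3, 5, 6, 7, 8]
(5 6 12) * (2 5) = (2 5 6 12) = [0, 1, 5, 3, 4, 6, 12, 7, 8, 9, 10, 11, 2]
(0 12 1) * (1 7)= [12, 0, 2, 3, 4, 5, 6, 1, 8, 9, 10, 11, 7]= (0 12 7 1)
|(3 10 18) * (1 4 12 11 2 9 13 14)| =24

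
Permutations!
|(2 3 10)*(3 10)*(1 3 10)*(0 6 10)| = |(0 6 10 2 1 3)| = 6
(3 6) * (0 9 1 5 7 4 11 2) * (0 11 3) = (0 9 1 5 7 4 3 6)(2 11) = [9, 5, 11, 6, 3, 7, 0, 4, 8, 1, 10, 2]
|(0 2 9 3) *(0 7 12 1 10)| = 8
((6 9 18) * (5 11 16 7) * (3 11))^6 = (18)(3 11 16 7 5) = [0, 1, 2, 11, 4, 3, 6, 5, 8, 9, 10, 16, 12, 13, 14, 15, 7, 17, 18]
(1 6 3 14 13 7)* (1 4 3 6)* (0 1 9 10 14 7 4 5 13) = (0 1 9 10 14)(3 7 5 13 4) = [1, 9, 2, 7, 3, 13, 6, 5, 8, 10, 14, 11, 12, 4, 0]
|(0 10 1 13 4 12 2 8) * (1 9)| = 9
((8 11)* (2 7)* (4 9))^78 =(11) =[0, 1, 2, 3, 4, 5, 6, 7, 8, 9, 10, 11]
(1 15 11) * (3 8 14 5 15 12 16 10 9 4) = (1 12 16 10 9 4 3 8 14 5 15 11) = [0, 12, 2, 8, 3, 15, 6, 7, 14, 4, 9, 1, 16, 13, 5, 11, 10]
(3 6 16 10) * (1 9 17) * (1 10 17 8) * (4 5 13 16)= (1 9 8)(3 6 4 5 13 16 17 10)= [0, 9, 2, 6, 5, 13, 4, 7, 1, 8, 3, 11, 12, 16, 14, 15, 17, 10]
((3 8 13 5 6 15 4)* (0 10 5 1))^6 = (0 3 5 13 15)(1 4 10 8 6) = [3, 4, 2, 5, 10, 13, 1, 7, 6, 9, 8, 11, 12, 15, 14, 0]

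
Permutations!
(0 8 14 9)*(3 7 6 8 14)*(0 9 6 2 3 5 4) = [14, 1, 3, 7, 0, 4, 8, 2, 5, 9, 10, 11, 12, 13, 6] = (0 14 6 8 5 4)(2 3 7)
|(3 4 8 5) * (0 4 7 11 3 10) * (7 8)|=8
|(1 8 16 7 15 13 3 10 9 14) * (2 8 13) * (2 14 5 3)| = 8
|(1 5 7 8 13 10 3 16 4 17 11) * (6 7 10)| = |(1 5 10 3 16 4 17 11)(6 7 8 13)| = 8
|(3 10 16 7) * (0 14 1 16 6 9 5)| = |(0 14 1 16 7 3 10 6 9 5)| = 10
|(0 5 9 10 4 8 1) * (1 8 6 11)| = |(0 5 9 10 4 6 11 1)| = 8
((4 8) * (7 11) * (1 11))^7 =(1 11 7)(4 8) =[0, 11, 2, 3, 8, 5, 6, 1, 4, 9, 10, 7]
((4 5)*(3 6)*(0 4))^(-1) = [5, 1, 2, 6, 0, 4, 3] = (0 5 4)(3 6)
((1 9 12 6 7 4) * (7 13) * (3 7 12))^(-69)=(13)(1 9 3 7 4)=[0, 9, 2, 7, 1, 5, 6, 4, 8, 3, 10, 11, 12, 13]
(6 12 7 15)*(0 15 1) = (0 15 6 12 7 1) = [15, 0, 2, 3, 4, 5, 12, 1, 8, 9, 10, 11, 7, 13, 14, 6]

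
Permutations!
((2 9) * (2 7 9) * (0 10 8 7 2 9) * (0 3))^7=[8, 1, 9, 10, 4, 5, 6, 0, 3, 2, 7]=(0 8 3 10 7)(2 9)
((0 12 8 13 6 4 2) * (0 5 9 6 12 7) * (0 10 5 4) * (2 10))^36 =(13)(0 10)(2 9)(4 6)(5 7) =[10, 1, 9, 3, 6, 7, 4, 5, 8, 2, 0, 11, 12, 13]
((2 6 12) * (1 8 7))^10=(1 8 7)(2 6 12)=[0, 8, 6, 3, 4, 5, 12, 1, 7, 9, 10, 11, 2]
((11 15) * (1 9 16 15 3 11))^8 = (16) = [0, 1, 2, 3, 4, 5, 6, 7, 8, 9, 10, 11, 12, 13, 14, 15, 16]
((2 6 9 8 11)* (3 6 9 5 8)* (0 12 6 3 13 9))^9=[6, 1, 12, 3, 4, 11, 8, 7, 2, 13, 10, 0, 5, 9]=(0 6 8 2 12 5 11)(9 13)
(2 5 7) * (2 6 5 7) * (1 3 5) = (1 3 5 2 7 6) = [0, 3, 7, 5, 4, 2, 1, 6]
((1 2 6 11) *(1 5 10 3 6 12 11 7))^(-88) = (1 12 5 3 7 2 11 10 6) = [0, 12, 11, 7, 4, 3, 1, 2, 8, 9, 6, 10, 5]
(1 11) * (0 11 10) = (0 11 1 10) = [11, 10, 2, 3, 4, 5, 6, 7, 8, 9, 0, 1]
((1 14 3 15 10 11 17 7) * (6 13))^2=(1 3 10 17)(7 14 15 11)=[0, 3, 2, 10, 4, 5, 6, 14, 8, 9, 17, 7, 12, 13, 15, 11, 16, 1]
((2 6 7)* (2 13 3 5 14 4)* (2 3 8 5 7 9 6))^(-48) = (3 7 13 8 5 14 4) = [0, 1, 2, 7, 3, 14, 6, 13, 5, 9, 10, 11, 12, 8, 4]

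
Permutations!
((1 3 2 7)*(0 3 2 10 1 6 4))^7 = (0 4 6 7 2 1 10 3) = [4, 10, 1, 0, 6, 5, 7, 2, 8, 9, 3]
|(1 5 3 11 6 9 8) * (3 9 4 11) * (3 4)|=|(1 5 9 8)(3 4 11 6)|=4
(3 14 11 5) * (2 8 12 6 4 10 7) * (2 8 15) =[0, 1, 15, 14, 10, 3, 4, 8, 12, 9, 7, 5, 6, 13, 11, 2] =(2 15)(3 14 11 5)(4 10 7 8 12 6)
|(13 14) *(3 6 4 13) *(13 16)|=|(3 6 4 16 13 14)|=6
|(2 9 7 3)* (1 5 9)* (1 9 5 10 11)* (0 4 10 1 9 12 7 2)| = |(0 4 10 11 9 2 12 7 3)| = 9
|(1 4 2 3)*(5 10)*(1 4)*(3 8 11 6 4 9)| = 10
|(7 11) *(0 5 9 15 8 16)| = |(0 5 9 15 8 16)(7 11)| = 6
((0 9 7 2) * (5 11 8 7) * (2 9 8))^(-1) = (0 2 11 5 9 7 8) = [2, 1, 11, 3, 4, 9, 6, 8, 0, 7, 10, 5]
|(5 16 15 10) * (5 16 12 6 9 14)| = |(5 12 6 9 14)(10 16 15)| = 15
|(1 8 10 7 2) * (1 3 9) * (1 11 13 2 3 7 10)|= 6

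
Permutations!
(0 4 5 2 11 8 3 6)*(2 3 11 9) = [4, 1, 9, 6, 5, 3, 0, 7, 11, 2, 10, 8] = (0 4 5 3 6)(2 9)(8 11)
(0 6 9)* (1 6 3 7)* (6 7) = (0 3 6 9)(1 7) = [3, 7, 2, 6, 4, 5, 9, 1, 8, 0]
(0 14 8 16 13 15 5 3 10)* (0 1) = [14, 0, 2, 10, 4, 3, 6, 7, 16, 9, 1, 11, 12, 15, 8, 5, 13] = (0 14 8 16 13 15 5 3 10 1)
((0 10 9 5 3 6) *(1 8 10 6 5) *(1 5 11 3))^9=(0 6)(1 5 9 10 8)(3 11)=[6, 5, 2, 11, 4, 9, 0, 7, 1, 10, 8, 3]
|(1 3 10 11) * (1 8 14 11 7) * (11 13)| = |(1 3 10 7)(8 14 13 11)| = 4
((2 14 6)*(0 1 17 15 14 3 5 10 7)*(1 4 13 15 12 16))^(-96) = (17)(0 15 2 10 4 14 3 7 13 6 5) = [15, 1, 10, 7, 14, 0, 5, 13, 8, 9, 4, 11, 12, 6, 3, 2, 16, 17]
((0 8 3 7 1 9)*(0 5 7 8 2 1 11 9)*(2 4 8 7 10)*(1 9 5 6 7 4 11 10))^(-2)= (0 5)(1 11)(2 7 9 10 6)(3 4 8)= [5, 11, 7, 4, 8, 0, 2, 9, 3, 10, 6, 1]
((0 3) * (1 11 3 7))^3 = (0 11 7 3 1) = [11, 0, 2, 1, 4, 5, 6, 3, 8, 9, 10, 7]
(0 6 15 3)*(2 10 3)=(0 6 15 2 10 3)=[6, 1, 10, 0, 4, 5, 15, 7, 8, 9, 3, 11, 12, 13, 14, 2]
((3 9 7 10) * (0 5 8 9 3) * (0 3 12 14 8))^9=(0 5)(3 14 9 10 12 8 7)=[5, 1, 2, 14, 4, 0, 6, 3, 7, 10, 12, 11, 8, 13, 9]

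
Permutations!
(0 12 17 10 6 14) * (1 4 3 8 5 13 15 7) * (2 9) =(0 12 17 10 6 14)(1 4 3 8 5 13 15 7)(2 9) =[12, 4, 9, 8, 3, 13, 14, 1, 5, 2, 6, 11, 17, 15, 0, 7, 16, 10]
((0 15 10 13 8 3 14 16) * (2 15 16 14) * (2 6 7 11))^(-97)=[16, 1, 10, 7, 4, 5, 11, 2, 6, 9, 8, 15, 12, 3, 14, 13, 0]=(0 16)(2 10 8 6 11 15 13 3 7)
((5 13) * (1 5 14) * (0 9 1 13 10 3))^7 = (0 9 1 5 10 3)(13 14) = [9, 5, 2, 0, 4, 10, 6, 7, 8, 1, 3, 11, 12, 14, 13]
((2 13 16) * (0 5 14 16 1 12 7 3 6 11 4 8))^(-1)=(0 8 4 11 6 3 7 12 1 13 2 16 14 5)=[8, 13, 16, 7, 11, 0, 3, 12, 4, 9, 10, 6, 1, 2, 5, 15, 14]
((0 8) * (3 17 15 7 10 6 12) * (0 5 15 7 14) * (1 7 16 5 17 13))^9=(0 17 5 14 8 16 15)(1 10 12 13 7 6 3)=[17, 10, 2, 1, 4, 14, 3, 6, 16, 9, 12, 11, 13, 7, 8, 0, 15, 5]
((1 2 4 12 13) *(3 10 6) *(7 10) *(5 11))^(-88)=(1 4 13 2 12)=[0, 4, 12, 3, 13, 5, 6, 7, 8, 9, 10, 11, 1, 2]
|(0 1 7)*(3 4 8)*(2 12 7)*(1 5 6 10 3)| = |(0 5 6 10 3 4 8 1 2 12 7)| = 11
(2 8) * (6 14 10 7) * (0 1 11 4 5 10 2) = (0 1 11 4 5 10 7 6 14 2 8) = [1, 11, 8, 3, 5, 10, 14, 6, 0, 9, 7, 4, 12, 13, 2]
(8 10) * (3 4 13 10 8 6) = (3 4 13 10 6) = [0, 1, 2, 4, 13, 5, 3, 7, 8, 9, 6, 11, 12, 10]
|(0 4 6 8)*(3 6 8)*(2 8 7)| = |(0 4 7 2 8)(3 6)| = 10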